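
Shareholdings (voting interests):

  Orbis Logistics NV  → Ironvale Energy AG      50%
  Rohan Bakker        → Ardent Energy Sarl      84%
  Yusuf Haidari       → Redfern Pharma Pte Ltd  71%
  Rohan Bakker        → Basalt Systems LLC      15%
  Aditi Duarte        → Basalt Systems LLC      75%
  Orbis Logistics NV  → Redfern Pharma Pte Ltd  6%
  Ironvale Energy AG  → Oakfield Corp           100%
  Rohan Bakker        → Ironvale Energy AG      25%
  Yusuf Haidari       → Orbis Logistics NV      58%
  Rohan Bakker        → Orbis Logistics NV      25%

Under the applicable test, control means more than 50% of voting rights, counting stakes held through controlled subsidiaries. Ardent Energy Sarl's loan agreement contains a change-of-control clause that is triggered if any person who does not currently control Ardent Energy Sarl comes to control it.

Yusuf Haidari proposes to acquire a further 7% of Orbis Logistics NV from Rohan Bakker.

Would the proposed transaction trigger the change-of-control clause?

The purchase adds only to Yusuf's holdings (Rohan's stake shrinks), so Yusuf is the only person who could newly come to control Ardent.
Yusuf holds 58% of Orbis, so Yusuf controls Orbis.
Yusuf and Orbis together hold 71% + 6% = 77% of Redfern, so Yusuf controls Redfern.
Neither Yusuf nor any entity Yusuf controls holds any voting interest in Ardent.
So before the transaction, Yusuf does not control Ardent.
After the purchase, Yusuf's direct stake in Orbis rises to 58% + 7% = 65%, and Rohan's stake falls to 18%.
Yusuf holds 65% of Orbis, so Yusuf controls Orbis.
After the transaction, neither Yusuf nor any entity Yusuf controls holds a voting interest in Ardent, so Yusuf still does not control it.
No new person acquires control, so the clause is not triggered.

No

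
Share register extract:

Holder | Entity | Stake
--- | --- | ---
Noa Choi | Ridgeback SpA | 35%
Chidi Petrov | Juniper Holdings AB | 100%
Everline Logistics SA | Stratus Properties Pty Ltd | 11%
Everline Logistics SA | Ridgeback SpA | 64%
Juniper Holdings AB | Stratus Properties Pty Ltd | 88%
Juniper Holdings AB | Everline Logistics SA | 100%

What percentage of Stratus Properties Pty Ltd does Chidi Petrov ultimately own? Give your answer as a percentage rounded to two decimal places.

Chidi reaches Stratus along 2 paths.
Via Juniper → Everline: 100% × 100% × 11% = 11%.
Via Juniper: 100% × 88% = 88%.
Total: 11% + 88% = 99%.
Rounded: 99.00%.

99.00%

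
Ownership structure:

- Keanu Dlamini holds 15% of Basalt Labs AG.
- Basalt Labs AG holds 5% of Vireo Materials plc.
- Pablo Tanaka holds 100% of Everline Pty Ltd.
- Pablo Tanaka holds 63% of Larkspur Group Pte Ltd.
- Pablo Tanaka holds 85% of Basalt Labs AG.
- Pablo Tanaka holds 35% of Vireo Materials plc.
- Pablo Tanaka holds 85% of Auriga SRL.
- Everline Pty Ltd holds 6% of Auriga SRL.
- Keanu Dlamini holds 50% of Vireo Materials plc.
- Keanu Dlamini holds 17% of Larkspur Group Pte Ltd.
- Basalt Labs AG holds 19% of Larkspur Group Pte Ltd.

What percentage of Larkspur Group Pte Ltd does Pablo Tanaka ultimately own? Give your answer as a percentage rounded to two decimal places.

Pablo reaches Larkspur along 2 paths.
Via Basalt: 85% × 19% = 16.15%.
Direct stake: 63% = 63%.
Total: 16.15% + 63% = 79.15%.

79.15%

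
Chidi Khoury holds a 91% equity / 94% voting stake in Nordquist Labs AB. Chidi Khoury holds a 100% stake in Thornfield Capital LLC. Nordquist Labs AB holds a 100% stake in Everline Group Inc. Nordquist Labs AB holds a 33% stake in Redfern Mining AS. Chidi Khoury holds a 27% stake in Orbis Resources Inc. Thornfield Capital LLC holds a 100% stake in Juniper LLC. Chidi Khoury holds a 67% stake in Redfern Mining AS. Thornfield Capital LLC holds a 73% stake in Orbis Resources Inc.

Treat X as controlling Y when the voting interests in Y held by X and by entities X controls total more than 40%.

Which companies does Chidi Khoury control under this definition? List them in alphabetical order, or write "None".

Chidi holds 100% of Thornfield, so Chidi controls Thornfield.
Chidi holds 94% of Nordquist, so Chidi controls Nordquist.
Nordquist and Chidi together hold 33% + 67% = 100% of Redfern, so Chidi controls Redfern.
Thornfield holds 100% of Juniper, so Chidi controls Juniper.
Nordquist holds 100% of Everline, so Chidi controls Everline.
Chidi and Thornfield together hold 27% + 73% = 100% of Orbis, so Chidi controls Orbis.

Everline Group Inc, Juniper LLC, Nordquist Labs AB, Orbis Resources Inc, Redfern Mining AS, Thornfield Capital LLC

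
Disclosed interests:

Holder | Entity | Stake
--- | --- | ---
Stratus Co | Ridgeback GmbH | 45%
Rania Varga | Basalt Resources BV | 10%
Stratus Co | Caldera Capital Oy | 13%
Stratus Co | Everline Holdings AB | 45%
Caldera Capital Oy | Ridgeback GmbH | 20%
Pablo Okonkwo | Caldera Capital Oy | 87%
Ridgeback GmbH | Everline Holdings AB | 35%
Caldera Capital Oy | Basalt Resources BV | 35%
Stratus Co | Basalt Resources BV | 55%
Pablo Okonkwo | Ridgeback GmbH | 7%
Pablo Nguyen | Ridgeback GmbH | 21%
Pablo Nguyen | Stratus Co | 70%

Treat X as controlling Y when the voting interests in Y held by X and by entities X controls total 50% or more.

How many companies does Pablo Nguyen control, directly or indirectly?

4

Pablo Nguyen holds 70% of Stratus, so Pablo Nguyen controls Stratus.
Stratus holds 55% of Basalt, so Pablo Nguyen controls Basalt.
Stratus and Pablo Nguyen together hold 45% + 21% = 66% of Ridgeback, so Pablo Nguyen controls Ridgeback.
Ridgeback and Stratus together hold 35% + 45% = 80% of Everline, so Pablo Nguyen controls Everline.
No other company's threshold is met.
Pablo Nguyen controls 4 companies.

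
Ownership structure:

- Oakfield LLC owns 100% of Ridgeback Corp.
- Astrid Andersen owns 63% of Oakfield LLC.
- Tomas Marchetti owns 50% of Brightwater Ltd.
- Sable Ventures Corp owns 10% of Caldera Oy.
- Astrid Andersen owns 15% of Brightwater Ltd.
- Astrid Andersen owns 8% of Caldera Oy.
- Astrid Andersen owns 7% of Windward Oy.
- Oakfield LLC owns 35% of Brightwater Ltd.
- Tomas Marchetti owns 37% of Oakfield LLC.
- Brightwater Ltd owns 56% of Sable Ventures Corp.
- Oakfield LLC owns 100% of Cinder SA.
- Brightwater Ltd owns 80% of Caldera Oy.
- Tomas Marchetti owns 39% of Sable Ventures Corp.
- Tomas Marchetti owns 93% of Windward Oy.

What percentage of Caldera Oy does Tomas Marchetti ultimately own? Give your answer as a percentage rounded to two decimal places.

Tomas reaches Caldera along 5 paths.
Via Oakfield → Brightwater: 37% × 35% × 80% = 10.36%.
Via Brightwater: 50% × 80% = 40%.
Via Oakfield → Brightwater → Sable: 37% × 35% × 56% × 10% = 0.7252%.
Via Brightwater → Sable: 50% × 56% × 10% = 2.8%.
Via Sable: 39% × 10% = 3.9%.
Total: 10.36% + 40% + 0.7252% + 2.8% + 3.9% = 57.7852%.
Rounded: 57.79%.

57.79%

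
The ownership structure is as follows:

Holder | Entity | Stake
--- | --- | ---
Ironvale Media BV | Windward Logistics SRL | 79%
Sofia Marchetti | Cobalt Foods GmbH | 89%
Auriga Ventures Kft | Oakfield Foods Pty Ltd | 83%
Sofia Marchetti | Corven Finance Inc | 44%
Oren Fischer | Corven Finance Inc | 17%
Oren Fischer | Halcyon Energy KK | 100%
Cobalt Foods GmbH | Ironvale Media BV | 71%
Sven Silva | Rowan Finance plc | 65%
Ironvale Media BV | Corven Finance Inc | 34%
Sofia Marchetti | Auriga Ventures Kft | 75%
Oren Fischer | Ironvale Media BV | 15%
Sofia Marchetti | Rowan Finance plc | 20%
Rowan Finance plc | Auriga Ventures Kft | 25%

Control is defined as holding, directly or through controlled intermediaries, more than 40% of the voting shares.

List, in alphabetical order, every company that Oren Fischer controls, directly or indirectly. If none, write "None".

Oren holds 100% of Halcyon, so Oren controls Halcyon.
No other company's threshold is met.

Halcyon Energy KK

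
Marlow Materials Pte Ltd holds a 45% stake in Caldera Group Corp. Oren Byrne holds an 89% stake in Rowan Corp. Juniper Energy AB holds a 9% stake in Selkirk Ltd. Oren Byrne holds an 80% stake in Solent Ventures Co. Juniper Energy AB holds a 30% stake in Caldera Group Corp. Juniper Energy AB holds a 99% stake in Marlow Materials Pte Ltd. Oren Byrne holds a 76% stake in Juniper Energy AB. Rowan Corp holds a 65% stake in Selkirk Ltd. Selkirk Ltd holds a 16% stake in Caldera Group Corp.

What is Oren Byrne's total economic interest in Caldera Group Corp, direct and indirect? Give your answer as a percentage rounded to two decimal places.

Oren reaches Caldera along 4 paths.
Via Juniper → Marlow: 76% × 99% × 45% = 33.858%.
Via Juniper: 76% × 30% = 22.8%.
Via Juniper → Selkirk: 76% × 9% × 16% = 1.0944%.
Via Rowan → Selkirk: 89% × 65% × 16% = 9.256%.
Total: 33.858% + 22.8% + 1.0944% + 9.256% = 67.0084%.
Rounded: 67.01%.

67.01%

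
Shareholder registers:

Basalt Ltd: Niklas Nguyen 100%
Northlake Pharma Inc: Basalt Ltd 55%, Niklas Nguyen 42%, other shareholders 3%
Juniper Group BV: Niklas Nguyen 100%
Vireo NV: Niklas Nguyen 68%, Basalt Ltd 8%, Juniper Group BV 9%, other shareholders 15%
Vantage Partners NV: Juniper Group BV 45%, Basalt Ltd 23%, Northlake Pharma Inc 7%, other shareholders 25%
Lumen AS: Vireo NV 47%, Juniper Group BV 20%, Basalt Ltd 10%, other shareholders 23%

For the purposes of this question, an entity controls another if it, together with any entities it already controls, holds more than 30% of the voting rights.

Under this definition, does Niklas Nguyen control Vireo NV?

Niklas holds 100% of Juniper, so Niklas controls Juniper.
Niklas holds 100% of Basalt, so Niklas controls Basalt.
Niklas and Basalt and Juniper together hold 68% + 8% + 9% = 85% of Vireo, so Niklas controls Vireo.

Yes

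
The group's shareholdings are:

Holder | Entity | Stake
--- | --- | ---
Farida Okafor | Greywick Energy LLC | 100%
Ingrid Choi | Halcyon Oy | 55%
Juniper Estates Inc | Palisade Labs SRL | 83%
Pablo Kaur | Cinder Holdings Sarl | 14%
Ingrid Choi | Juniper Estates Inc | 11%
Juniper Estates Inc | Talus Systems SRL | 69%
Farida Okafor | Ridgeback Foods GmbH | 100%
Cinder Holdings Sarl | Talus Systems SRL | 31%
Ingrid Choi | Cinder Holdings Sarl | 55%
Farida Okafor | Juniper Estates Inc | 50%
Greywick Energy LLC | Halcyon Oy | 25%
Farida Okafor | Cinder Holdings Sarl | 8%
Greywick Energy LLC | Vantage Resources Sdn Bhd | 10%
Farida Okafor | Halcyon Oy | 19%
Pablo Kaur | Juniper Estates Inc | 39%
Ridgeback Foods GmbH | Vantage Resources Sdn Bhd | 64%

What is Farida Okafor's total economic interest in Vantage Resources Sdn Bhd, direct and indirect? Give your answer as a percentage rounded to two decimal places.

Farida reaches Vantage along 2 paths.
Via Ridgeback: 100% × 64% = 64%.
Via Greywick: 100% × 10% = 10%.
Total: 64% + 10% = 74%.
Rounded: 74.00%.

74.00%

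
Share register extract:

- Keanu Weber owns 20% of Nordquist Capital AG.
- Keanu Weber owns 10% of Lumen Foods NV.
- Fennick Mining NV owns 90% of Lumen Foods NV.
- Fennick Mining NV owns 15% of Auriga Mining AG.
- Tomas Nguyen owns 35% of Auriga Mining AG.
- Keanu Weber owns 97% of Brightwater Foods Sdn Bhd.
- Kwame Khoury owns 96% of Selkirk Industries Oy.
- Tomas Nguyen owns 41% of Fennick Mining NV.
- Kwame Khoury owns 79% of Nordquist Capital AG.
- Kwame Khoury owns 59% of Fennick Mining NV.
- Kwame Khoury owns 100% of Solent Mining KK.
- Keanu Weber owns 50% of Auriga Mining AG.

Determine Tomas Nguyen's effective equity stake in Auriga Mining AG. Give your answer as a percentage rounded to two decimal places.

Tomas reaches Auriga along 2 paths.
Via Fennick: 41% × 15% = 6.15%.
Direct stake: 35% = 35%.
Total: 6.15% + 35% = 41.15%.

41.15%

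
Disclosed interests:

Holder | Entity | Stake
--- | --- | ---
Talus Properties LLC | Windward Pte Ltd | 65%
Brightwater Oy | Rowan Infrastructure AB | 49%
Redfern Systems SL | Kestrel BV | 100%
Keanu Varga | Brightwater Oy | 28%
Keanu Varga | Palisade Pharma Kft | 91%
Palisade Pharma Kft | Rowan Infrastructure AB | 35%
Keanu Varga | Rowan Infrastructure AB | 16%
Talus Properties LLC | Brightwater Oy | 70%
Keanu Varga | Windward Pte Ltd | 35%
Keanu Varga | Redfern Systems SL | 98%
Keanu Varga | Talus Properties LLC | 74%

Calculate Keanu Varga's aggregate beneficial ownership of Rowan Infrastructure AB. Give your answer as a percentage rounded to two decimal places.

Keanu reaches Rowan along 4 paths.
Via Palisade: 91% × 35% = 31.85%.
Direct stake: 16% = 16%.
Via Brightwater: 28% × 49% = 13.72%.
Via Talus → Brightwater: 74% × 70% × 49% = 25.382%.
Total: 31.85% + 16% + 13.72% + 25.382% = 86.952%.
Rounded: 86.95%.

86.95%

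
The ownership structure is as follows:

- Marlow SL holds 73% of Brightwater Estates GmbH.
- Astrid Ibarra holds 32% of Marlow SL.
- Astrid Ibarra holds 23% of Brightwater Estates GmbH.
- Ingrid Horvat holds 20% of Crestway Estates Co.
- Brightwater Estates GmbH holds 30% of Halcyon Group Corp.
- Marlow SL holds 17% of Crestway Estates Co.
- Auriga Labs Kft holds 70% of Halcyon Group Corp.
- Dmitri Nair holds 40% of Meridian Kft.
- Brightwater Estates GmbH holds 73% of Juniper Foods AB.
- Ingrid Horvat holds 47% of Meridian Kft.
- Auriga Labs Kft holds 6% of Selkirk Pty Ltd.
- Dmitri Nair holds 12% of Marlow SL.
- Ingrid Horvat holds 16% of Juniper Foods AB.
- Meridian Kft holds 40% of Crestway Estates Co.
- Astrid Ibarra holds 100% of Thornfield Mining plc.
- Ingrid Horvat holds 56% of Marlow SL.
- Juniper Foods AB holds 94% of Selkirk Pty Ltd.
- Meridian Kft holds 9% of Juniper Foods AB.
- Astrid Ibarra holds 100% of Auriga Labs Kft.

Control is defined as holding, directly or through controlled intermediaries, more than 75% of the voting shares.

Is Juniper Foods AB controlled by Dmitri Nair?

No

Dmitri's largest direct stake is 40% in Meridian, which does not meet the threshold, so Dmitri controls no company.
Neither Dmitri nor any entity Dmitri controls holds any voting interest in Juniper.
So Dmitri does not control Juniper.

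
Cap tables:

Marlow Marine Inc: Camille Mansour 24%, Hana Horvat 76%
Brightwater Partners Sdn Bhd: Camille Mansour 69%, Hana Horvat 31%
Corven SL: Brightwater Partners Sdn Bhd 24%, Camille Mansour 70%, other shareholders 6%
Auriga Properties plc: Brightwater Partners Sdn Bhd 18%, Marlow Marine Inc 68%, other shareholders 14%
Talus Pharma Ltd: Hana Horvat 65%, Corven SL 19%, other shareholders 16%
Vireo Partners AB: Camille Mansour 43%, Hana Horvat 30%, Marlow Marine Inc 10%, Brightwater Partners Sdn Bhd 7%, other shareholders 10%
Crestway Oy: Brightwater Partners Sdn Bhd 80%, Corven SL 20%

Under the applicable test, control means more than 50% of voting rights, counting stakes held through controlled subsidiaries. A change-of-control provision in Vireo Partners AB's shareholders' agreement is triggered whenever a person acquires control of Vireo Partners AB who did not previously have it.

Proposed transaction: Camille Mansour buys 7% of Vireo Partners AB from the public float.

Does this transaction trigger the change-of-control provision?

Yes

The purchase changes only Camille's holdings, so Camille is the only person who could newly come to control Vireo.
Camille holds 69% of Brightwater, so Camille controls Brightwater.
Brightwater and Camille together hold 24% + 70% = 94% of Corven, so Camille controls Corven.
Brightwater and Corven together hold 80% + 20% = 100% of Crestway, so Camille controls Crestway.
In Vireo, Camille's side holds only 43% + 7% = 50%, not > 50%.
So before the transaction, Camille does not control Vireo.
After the purchase, Camille's direct stake in Vireo rises to 43% + 7% = 50%.
Camille and Brightwater together hold 50% + 7% = 57% of Vireo, so Camille controls Vireo.
Camille did not control Vireo before and does after, so the clause is triggered.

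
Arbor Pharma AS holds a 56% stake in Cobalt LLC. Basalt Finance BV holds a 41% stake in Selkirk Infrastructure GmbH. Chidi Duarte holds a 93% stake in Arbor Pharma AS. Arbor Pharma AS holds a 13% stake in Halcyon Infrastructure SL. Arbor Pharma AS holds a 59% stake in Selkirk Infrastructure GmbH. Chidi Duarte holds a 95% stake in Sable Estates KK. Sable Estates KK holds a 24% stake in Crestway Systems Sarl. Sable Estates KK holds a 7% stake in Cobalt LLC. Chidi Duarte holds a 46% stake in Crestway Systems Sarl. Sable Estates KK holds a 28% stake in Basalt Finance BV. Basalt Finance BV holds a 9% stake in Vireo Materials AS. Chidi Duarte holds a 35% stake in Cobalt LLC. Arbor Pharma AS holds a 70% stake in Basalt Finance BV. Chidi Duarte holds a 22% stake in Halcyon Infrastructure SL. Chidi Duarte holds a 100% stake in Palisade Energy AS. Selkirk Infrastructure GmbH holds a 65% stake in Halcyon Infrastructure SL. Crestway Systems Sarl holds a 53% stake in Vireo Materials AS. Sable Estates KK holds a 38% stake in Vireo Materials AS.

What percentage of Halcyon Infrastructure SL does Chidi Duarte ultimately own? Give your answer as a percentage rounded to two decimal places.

94.19%

Chidi reaches Halcyon along 5 paths.
Direct stake: 22% = 22%.
Via Arbor → Selkirk: 93% × 59% × 65% = 35.6655%.
Via Sable → Basalt → Selkirk: 95% × 28% × 41% × 65% = 7.0889%.
Via Arbor → Basalt → Selkirk: 93% × 70% × 41% × 65% = 17.34915%.
Via Arbor: 93% × 13% = 12.09%.
Total: 22% + 35.6655% + 7.0889% + 17.34915% + 12.09% = 94.19355%.
Rounded: 94.19%.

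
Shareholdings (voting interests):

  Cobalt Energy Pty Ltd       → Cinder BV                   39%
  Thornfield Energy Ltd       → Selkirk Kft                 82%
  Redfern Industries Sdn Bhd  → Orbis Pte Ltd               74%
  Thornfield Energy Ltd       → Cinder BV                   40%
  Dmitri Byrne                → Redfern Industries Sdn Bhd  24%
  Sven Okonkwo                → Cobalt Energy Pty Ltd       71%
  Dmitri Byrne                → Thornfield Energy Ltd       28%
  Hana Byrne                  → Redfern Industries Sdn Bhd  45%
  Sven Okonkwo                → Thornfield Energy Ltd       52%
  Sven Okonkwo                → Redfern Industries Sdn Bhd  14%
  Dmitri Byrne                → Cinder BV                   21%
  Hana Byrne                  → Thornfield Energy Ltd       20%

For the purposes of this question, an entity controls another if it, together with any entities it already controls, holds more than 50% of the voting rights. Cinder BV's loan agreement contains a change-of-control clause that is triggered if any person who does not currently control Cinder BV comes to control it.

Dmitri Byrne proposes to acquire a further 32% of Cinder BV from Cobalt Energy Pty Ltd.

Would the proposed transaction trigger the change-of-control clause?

Yes

The purchase adds only to Dmitri's holdings (Cobalt's stake shrinks), so Dmitri is the only person who could newly come to control Cinder.
Dmitri's largest direct stake is 28% in Thornfield, which does not meet the threshold, so Dmitri controls no company.
In Cinder, Dmitri's side holds only 21%, not > 50%.
So before the transaction, Dmitri does not control Cinder.
After the purchase, Dmitri's direct stake in Cinder rises to 21% + 32% = 53%, and Cobalt's stake falls to 7%.
Dmitri holds 53% of Cinder, so Dmitri controls Cinder.
Dmitri did not control Cinder before and does after, so the clause is triggered.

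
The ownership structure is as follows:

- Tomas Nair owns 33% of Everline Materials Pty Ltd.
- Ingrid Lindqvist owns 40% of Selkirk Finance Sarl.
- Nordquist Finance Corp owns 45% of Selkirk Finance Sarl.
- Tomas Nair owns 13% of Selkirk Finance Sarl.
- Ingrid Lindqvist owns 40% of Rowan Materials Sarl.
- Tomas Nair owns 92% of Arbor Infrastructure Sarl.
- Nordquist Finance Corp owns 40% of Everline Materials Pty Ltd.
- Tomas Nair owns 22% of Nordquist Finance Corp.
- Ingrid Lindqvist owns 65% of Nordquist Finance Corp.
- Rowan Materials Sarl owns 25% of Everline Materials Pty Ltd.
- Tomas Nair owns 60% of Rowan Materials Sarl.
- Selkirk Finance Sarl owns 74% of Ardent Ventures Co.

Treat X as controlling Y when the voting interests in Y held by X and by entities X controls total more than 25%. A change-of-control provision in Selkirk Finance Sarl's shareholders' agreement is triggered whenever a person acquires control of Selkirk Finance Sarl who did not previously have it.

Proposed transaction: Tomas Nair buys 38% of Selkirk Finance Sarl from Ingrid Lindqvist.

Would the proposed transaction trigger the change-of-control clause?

The purchase adds only to Tomas's holdings (Ingrid's stake shrinks), so Tomas is the only person who could newly come to control Selkirk.
Tomas holds 60% of Rowan, so Tomas controls Rowan.
Tomas holds 92% of Arbor, so Tomas controls Arbor.
Tomas and Rowan together hold 33% + 25% = 58% of Everline, so Tomas controls Everline.
In Selkirk, Tomas's side holds only 13%, not > 25%.
So before the transaction, Tomas does not control Selkirk.
After the purchase, Tomas's direct stake in Selkirk rises to 13% + 38% = 51%, and Ingrid's stake falls to 2%.
Tomas holds 51% of Selkirk, so Tomas controls Selkirk.
Tomas did not control Selkirk before and does after, so the clause is triggered.

Yes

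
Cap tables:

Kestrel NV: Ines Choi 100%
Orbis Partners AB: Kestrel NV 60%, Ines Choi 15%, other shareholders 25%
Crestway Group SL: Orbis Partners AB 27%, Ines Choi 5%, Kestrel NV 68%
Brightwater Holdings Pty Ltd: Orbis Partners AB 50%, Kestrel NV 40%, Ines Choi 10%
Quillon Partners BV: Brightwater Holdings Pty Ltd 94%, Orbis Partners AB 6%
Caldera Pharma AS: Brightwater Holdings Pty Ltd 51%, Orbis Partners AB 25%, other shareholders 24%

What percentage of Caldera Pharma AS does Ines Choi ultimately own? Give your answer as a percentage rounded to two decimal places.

63.38%

Ines reaches Caldera along 6 paths.
Via Kestrel → Orbis → Brightwater: 100% × 60% × 50% × 51% = 15.3%.
Via Orbis → Brightwater: 15% × 50% × 51% = 3.825%.
Via Kestrel → Brightwater: 100% × 40% × 51% = 20.4%.
Via Brightwater: 10% × 51% = 5.1%.
Via Kestrel → Orbis: 100% × 60% × 25% = 15%.
Via Orbis: 15% × 25% = 3.75%.
Total: 15.3% + 3.825% + 20.4% + 5.1% + 15% + 3.75% = 63.375%.
Rounded: 63.38%.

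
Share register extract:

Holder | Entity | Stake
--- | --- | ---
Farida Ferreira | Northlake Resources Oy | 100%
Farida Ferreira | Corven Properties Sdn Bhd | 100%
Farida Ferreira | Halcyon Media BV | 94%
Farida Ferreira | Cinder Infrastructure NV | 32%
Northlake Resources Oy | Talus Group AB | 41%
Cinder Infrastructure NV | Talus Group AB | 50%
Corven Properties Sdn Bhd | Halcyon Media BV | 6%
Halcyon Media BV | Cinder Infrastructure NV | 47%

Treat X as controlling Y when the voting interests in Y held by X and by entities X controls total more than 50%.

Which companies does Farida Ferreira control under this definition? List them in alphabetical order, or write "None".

Farida holds 100% of Corven, so Farida controls Corven.
Farida and Corven together hold 94% + 6% = 100% of Halcyon, so Farida controls Halcyon.
Farida holds 100% of Northlake, so Farida controls Northlake.
Halcyon and Farida together hold 47% + 32% = 79% of Cinder, so Farida controls Cinder.
Northlake and Cinder together hold 41% + 50% = 91% of Talus, so Farida controls Talus.

Cinder Infrastructure NV, Corven Properties Sdn Bhd, Halcyon Media BV, Northlake Resources Oy, Talus Group AB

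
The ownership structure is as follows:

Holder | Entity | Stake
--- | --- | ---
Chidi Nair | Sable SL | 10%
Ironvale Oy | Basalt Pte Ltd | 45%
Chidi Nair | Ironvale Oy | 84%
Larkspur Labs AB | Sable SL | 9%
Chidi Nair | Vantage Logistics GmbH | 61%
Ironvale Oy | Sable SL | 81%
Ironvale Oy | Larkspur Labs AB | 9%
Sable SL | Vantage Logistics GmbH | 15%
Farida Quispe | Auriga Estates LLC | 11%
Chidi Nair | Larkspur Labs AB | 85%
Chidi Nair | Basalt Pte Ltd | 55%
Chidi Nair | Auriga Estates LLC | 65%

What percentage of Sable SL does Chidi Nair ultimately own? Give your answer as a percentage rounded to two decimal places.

Chidi reaches Sable along 4 paths.
Via Ironvale: 84% × 81% = 68.04%.
Via Ironvale → Larkspur: 84% × 9% × 9% = 0.6804%.
Via Larkspur: 85% × 9% = 7.65%.
Direct stake: 10% = 10%.
Total: 68.04% + 0.6804% + 7.65% + 10% = 86.3704%.
Rounded: 86.37%.

86.37%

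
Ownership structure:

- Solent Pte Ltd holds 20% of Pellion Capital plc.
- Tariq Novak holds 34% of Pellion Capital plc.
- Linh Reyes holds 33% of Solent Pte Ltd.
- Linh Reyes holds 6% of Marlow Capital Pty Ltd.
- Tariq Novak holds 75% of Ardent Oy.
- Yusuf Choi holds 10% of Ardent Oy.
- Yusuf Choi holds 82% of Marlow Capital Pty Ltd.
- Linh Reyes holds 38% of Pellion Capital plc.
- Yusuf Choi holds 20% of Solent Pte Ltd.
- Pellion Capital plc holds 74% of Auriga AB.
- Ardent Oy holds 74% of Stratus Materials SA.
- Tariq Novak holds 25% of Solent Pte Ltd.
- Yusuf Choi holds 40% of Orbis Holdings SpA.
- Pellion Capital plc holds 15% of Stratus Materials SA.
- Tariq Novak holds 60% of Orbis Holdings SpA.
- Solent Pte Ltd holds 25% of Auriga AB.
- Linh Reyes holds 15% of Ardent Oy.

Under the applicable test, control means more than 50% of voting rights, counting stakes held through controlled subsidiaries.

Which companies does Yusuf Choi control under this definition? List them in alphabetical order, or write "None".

Marlow Capital Pty Ltd

Yusuf holds 82% of Marlow, so Yusuf controls Marlow.
No other company's threshold is met.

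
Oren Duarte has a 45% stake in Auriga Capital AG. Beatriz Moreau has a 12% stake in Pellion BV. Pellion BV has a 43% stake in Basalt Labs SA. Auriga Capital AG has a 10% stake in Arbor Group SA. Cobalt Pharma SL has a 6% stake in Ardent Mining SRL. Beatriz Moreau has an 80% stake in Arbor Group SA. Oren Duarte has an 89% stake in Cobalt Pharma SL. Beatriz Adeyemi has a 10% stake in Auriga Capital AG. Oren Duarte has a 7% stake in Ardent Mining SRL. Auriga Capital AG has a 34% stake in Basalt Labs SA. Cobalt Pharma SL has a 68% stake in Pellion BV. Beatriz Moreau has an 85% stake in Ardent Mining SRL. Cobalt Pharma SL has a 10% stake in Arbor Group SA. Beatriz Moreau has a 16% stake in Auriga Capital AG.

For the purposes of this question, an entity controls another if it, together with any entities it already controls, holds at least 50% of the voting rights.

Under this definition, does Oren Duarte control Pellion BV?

Yes

Oren holds 89% of Cobalt, so Oren controls Cobalt.
Cobalt holds 68% of Pellion, so Oren controls Pellion.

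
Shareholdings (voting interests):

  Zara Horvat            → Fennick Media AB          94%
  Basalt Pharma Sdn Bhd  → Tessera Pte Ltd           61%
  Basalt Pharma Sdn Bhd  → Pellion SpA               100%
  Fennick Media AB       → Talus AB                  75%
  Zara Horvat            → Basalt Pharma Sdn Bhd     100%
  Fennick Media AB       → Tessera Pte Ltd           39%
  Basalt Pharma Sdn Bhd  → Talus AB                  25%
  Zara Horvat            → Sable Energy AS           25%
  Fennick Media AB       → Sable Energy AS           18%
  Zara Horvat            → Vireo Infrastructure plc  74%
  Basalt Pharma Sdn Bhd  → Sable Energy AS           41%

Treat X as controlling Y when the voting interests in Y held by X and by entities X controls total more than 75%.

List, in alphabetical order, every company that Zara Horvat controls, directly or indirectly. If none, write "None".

Basalt Pharma Sdn Bhd, Fennick Media AB, Pellion SpA, Sable Energy AS, Talus AB, Tessera Pte Ltd

Zara holds 94% of Fennick, so Zara controls Fennick.
Zara holds 100% of Basalt, so Zara controls Basalt.
Fennick and Basalt together hold 75% + 25% = 100% of Talus, so Zara controls Talus.
Fennick and Basalt together hold 39% + 61% = 100% of Tessera, so Zara controls Tessera.
Basalt and Fennick and Zara together hold 41% + 18% + 25% = 84% of Sable, so Zara controls Sable.
Basalt holds 100% of Pellion, so Zara controls Pellion.
No other company's threshold is met.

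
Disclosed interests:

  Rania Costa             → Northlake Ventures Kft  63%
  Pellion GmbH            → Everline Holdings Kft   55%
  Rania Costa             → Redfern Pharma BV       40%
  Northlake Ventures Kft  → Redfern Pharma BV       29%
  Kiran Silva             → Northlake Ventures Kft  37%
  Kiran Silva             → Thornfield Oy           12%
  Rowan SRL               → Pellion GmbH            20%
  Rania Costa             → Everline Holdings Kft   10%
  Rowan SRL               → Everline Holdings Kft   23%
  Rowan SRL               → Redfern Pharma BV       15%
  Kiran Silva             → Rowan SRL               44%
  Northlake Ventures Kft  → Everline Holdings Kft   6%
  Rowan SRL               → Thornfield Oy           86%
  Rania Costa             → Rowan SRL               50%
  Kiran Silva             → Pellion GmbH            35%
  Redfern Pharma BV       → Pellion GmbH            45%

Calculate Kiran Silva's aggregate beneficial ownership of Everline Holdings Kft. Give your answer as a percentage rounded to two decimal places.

Kiran reaches Everline along 6 paths.
Via Northlake: 37% × 6% = 2.22%.
Via Northlake → Redfern → Pellion: 37% × 29% × 45% × 55% = 2.655675%.
Via Rowan → Redfern → Pellion: 44% × 15% × 45% × 55% = 1.6335%.
Via Rowan → Pellion: 44% × 20% × 55% = 4.84%.
Via Pellion: 35% × 55% = 19.25%.
Via Rowan: 44% × 23% = 10.12%.
Total: 2.22% + 2.655675% + 1.6335% + 4.84% + 19.25% + 10.12% = 40.719175%.
Rounded: 40.72%.

40.72%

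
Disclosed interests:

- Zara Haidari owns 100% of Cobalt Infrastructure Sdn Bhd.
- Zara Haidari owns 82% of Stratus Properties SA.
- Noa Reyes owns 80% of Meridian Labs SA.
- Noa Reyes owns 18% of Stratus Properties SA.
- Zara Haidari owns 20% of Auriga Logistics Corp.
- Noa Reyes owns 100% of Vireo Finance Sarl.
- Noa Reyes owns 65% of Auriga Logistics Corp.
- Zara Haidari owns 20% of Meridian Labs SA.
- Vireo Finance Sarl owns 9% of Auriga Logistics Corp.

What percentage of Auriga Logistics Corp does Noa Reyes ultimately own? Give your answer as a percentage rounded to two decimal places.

Noa reaches Auriga along 2 paths.
Via Vireo: 100% × 9% = 9%.
Direct stake: 65% = 65%.
Total: 9% + 65% = 74%.
Rounded: 74.00%.

74.00%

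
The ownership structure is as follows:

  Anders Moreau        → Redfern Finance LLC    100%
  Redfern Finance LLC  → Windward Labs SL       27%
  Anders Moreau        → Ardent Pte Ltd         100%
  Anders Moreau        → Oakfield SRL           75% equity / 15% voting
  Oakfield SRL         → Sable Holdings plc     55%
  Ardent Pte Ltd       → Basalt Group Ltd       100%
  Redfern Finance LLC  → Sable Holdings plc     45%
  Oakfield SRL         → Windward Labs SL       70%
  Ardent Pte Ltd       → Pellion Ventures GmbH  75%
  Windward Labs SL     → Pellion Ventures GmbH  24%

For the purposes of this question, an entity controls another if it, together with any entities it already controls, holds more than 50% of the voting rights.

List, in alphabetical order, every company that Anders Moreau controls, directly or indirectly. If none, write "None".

Anders holds 100% of Redfern, so Anders controls Redfern.
Anders holds 100% of Ardent, so Anders controls Ardent.
Ardent holds 75% of Pellion, so Anders controls Pellion.
Ardent holds 100% of Basalt, so Anders controls Basalt.
No other company's threshold is met.

Ardent Pte Ltd, Basalt Group Ltd, Pellion Ventures GmbH, Redfern Finance LLC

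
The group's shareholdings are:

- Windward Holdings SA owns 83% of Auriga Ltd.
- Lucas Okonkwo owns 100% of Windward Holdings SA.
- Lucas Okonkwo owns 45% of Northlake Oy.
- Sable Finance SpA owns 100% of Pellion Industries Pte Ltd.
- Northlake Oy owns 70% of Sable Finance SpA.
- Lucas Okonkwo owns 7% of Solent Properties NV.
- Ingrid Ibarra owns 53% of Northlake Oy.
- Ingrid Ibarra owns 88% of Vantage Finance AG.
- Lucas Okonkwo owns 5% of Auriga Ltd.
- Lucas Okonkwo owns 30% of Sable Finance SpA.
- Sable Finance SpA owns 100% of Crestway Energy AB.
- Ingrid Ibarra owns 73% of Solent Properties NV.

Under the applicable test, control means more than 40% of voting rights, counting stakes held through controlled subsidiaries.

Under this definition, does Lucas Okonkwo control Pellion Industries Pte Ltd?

Lucas holds 45% of Northlake, so Lucas controls Northlake.
Northlake and Lucas together hold 70% + 30% = 100% of Sable, so Lucas controls Sable.
Sable holds 100% of Pellion, so Lucas controls Pellion.

Yes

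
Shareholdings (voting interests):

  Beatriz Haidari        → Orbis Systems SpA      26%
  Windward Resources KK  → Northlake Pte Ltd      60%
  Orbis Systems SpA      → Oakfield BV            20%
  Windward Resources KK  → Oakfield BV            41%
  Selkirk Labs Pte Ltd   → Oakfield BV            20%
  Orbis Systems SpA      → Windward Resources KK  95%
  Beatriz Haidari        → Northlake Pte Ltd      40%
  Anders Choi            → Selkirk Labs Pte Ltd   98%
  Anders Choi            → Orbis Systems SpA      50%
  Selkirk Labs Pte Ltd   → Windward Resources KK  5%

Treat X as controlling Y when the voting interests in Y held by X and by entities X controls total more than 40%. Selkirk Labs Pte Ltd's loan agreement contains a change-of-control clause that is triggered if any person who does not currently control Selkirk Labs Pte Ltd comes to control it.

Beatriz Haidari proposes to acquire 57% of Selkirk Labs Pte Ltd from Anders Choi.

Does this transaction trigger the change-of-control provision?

The purchase adds only to Beatriz's holdings (Anders's stake shrinks), so Beatriz is the only person who could newly come to control Selkirk.
Beatriz's largest direct stake is 40% in Northlake, which does not meet the threshold, so Beatriz controls no company.
Neither Beatriz nor any entity Beatriz controls holds any voting interest in Selkirk.
So before the transaction, Beatriz does not control Selkirk.
After the purchase, Beatriz holds 57% of Selkirk directly, and Anders's stake falls to 41%.
Beatriz holds 57% of Selkirk, so Beatriz controls Selkirk.
Beatriz did not control Selkirk before and does after, so the clause is triggered.

Yes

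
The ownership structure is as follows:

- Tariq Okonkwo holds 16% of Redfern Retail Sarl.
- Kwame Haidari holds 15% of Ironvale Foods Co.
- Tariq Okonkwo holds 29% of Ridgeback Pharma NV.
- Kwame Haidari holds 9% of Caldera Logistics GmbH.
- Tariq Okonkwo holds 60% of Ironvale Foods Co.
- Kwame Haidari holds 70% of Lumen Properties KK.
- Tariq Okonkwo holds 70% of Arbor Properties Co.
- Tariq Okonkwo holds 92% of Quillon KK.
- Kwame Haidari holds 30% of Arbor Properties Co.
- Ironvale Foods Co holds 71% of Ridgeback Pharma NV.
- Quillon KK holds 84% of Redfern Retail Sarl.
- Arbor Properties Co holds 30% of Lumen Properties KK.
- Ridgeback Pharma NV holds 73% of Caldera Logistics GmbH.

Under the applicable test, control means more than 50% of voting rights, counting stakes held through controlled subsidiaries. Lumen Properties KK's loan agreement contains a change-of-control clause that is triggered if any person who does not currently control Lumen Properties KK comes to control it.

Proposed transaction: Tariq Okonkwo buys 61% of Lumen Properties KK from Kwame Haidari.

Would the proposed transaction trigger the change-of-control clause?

Yes

The purchase adds only to Tariq's holdings (Kwame's stake shrinks), so Tariq is the only person who could newly come to control Lumen.
Tariq holds 70% of Arbor, so Tariq controls Arbor.
Tariq holds 60% of Ironvale, so Tariq controls Ironvale.
Ironvale and Tariq together hold 71% + 29% = 100% of Ridgeback, so Tariq controls Ridgeback.
Tariq holds 92% of Quillon, so Tariq controls Quillon.
Ridgeback holds 73% of Caldera, so Tariq controls Caldera.
Quillon and Tariq together hold 84% + 16% = 100% of Redfern, so Tariq controls Redfern.
In Lumen, Tariq's side holds only 30%, not > 50%.
So before the transaction, Tariq does not control Lumen.
After the purchase, Tariq holds 61% of Lumen directly, and Kwame's stake falls to 9%.
Arbor and Tariq together hold 30% + 61% = 91% of Lumen, so Tariq controls Lumen.
Tariq did not control Lumen before and does after, so the clause is triggered.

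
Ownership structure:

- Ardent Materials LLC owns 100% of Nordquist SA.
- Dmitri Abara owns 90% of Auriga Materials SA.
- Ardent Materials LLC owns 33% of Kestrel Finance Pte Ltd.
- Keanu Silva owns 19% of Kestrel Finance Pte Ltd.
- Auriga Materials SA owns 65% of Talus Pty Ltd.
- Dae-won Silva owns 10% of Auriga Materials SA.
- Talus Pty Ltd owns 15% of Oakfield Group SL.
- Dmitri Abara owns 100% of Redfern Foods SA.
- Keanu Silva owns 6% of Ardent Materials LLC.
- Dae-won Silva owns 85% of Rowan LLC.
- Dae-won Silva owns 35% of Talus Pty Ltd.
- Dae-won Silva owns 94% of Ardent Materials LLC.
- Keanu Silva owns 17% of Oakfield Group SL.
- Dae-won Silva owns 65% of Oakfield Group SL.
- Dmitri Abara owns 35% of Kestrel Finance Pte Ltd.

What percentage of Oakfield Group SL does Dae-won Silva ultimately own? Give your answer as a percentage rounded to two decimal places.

Dae-won reaches Oakfield along 3 paths.
Direct stake: 65% = 65%.
Via Auriga → Talus: 10% × 65% × 15% = 0.975%.
Via Talus: 35% × 15% = 5.25%.
Total: 65% + 0.975% + 5.25% = 71.225%.
Rounded: 71.23%.

71.23%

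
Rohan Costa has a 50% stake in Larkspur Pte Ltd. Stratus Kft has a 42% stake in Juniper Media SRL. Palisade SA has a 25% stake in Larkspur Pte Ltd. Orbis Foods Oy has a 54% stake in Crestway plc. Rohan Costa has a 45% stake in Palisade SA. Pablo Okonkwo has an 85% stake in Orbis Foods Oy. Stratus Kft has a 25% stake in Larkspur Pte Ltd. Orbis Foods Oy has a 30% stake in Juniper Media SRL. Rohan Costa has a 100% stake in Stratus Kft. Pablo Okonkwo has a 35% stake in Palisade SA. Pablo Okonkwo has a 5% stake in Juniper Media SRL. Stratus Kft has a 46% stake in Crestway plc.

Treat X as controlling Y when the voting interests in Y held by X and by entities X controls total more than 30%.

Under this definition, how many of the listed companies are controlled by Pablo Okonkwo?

4

Pablo holds 35% of Palisade, so Pablo controls Palisade.
Pablo holds 85% of Orbis, so Pablo controls Orbis.
Orbis and Pablo together hold 30% + 5% = 35% of Juniper, so Pablo controls Juniper.
Orbis holds 54% of Crestway, so Pablo controls Crestway.
No other company's threshold is met.
Pablo controls 4 companies.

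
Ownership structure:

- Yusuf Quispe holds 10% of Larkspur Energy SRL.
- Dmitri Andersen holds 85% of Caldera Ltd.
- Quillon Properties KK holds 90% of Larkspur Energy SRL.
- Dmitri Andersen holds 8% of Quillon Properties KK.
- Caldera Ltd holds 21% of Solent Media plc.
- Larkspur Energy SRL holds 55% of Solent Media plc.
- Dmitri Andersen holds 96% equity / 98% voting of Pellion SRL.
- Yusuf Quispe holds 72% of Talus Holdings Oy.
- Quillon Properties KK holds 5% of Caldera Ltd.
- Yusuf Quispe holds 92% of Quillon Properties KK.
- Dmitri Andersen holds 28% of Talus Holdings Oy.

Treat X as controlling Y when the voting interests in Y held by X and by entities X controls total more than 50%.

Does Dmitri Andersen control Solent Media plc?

No

Dmitri holds 85% of Caldera, so Dmitri controls Caldera.
Dmitri holds 98% of Pellion, so Dmitri controls Pellion.
In Solent, Dmitri's side holds only 21%, not > 50%.
So Dmitri does not control Solent.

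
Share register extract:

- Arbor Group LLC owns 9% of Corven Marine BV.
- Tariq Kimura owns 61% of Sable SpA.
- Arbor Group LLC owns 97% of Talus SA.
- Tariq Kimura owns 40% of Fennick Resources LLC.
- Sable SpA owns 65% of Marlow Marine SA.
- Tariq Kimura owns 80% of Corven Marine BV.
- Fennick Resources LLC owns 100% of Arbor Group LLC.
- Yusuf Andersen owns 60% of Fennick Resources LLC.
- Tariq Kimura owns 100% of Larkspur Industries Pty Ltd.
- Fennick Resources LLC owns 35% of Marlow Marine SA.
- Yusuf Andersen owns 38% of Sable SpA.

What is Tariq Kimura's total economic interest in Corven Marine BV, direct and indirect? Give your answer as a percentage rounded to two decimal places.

Tariq reaches Corven along 2 paths.
Direct stake: 80% = 80%.
Via Fennick → Arbor: 40% × 100% × 9% = 3.6%.
Total: 80% + 3.6% = 83.6%.
Rounded: 83.60%.

83.60%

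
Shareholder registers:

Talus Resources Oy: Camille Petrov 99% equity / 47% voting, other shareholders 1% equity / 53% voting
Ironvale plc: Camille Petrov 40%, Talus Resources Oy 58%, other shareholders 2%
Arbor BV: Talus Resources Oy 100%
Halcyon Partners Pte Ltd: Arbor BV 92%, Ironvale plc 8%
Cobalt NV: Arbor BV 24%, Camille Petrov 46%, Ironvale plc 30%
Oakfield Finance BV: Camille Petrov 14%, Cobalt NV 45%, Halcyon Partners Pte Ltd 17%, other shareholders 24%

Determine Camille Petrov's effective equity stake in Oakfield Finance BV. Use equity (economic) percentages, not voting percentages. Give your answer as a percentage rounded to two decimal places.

Camille reaches Oakfield along 8 paths.
Direct stake: 14% = 14%.
Via Talus → Arbor → Cobalt: 99% × 100% × 24% × 45% = 10.692%.
Via Cobalt: 46% × 45% = 20.7%.
Via Ironvale → Cobalt: 40% × 30% × 45% = 5.4%.
Via Talus → Ironvale → Cobalt: 99% × 58% × 30% × 45% = 7.7517%.
Via Talus → Arbor → Halcyon: 99% × 100% × 92% × 17% = 15.4836%.
Via Ironvale → Halcyon: 40% × 8% × 17% = 0.544%.
Via Talus → Ironvale → Halcyon: 99% × 58% × 8% × 17% = 0.780912%.
Total: 14% + 10.692% + 20.7% + 5.4% + 7.7517% + 15.4836% + 0.544% + 0.780912% = 75.352212%.
Rounded: 75.35%.

75.35%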